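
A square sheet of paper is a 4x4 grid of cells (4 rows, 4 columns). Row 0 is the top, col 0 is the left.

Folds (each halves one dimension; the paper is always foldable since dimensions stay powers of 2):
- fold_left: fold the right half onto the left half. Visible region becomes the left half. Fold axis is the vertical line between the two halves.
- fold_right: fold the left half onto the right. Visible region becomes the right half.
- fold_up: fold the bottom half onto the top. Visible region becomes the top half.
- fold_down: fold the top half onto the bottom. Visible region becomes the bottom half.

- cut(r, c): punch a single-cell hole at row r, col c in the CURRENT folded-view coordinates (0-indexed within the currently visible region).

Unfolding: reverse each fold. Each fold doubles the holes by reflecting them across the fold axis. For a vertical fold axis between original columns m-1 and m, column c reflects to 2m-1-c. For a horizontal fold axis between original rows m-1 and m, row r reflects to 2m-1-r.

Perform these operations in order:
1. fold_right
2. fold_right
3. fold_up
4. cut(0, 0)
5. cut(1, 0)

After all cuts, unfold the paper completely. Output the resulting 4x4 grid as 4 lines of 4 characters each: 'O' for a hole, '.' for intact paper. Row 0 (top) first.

Op 1 fold_right: fold axis v@2; visible region now rows[0,4) x cols[2,4) = 4x2
Op 2 fold_right: fold axis v@3; visible region now rows[0,4) x cols[3,4) = 4x1
Op 3 fold_up: fold axis h@2; visible region now rows[0,2) x cols[3,4) = 2x1
Op 4 cut(0, 0): punch at orig (0,3); cuts so far [(0, 3)]; region rows[0,2) x cols[3,4) = 2x1
Op 5 cut(1, 0): punch at orig (1,3); cuts so far [(0, 3), (1, 3)]; region rows[0,2) x cols[3,4) = 2x1
Unfold 1 (reflect across h@2): 4 holes -> [(0, 3), (1, 3), (2, 3), (3, 3)]
Unfold 2 (reflect across v@3): 8 holes -> [(0, 2), (0, 3), (1, 2), (1, 3), (2, 2), (2, 3), (3, 2), (3, 3)]
Unfold 3 (reflect across v@2): 16 holes -> [(0, 0), (0, 1), (0, 2), (0, 3), (1, 0), (1, 1), (1, 2), (1, 3), (2, 0), (2, 1), (2, 2), (2, 3), (3, 0), (3, 1), (3, 2), (3, 3)]

Answer: OOOO
OOOO
OOOO
OOOO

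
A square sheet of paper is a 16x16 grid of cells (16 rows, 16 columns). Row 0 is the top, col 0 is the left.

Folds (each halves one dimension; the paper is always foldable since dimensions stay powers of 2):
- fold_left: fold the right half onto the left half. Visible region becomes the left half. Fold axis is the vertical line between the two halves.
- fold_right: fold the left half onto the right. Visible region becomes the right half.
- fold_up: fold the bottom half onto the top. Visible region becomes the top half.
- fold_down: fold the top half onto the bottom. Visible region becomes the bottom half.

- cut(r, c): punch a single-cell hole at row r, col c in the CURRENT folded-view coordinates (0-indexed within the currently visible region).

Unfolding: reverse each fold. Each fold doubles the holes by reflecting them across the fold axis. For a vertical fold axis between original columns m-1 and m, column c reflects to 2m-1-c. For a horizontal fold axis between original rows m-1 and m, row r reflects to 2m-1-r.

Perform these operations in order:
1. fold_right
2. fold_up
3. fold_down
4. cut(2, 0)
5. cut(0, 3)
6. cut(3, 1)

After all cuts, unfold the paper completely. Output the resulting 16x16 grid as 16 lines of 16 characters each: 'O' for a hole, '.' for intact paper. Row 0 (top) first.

Answer: ......O..O......
.......OO.......
................
....O......O....
....O......O....
................
.......OO.......
......O..O......
......O..O......
.......OO.......
................
....O......O....
....O......O....
................
.......OO.......
......O..O......

Derivation:
Op 1 fold_right: fold axis v@8; visible region now rows[0,16) x cols[8,16) = 16x8
Op 2 fold_up: fold axis h@8; visible region now rows[0,8) x cols[8,16) = 8x8
Op 3 fold_down: fold axis h@4; visible region now rows[4,8) x cols[8,16) = 4x8
Op 4 cut(2, 0): punch at orig (6,8); cuts so far [(6, 8)]; region rows[4,8) x cols[8,16) = 4x8
Op 5 cut(0, 3): punch at orig (4,11); cuts so far [(4, 11), (6, 8)]; region rows[4,8) x cols[8,16) = 4x8
Op 6 cut(3, 1): punch at orig (7,9); cuts so far [(4, 11), (6, 8), (7, 9)]; region rows[4,8) x cols[8,16) = 4x8
Unfold 1 (reflect across h@4): 6 holes -> [(0, 9), (1, 8), (3, 11), (4, 11), (6, 8), (7, 9)]
Unfold 2 (reflect across h@8): 12 holes -> [(0, 9), (1, 8), (3, 11), (4, 11), (6, 8), (7, 9), (8, 9), (9, 8), (11, 11), (12, 11), (14, 8), (15, 9)]
Unfold 3 (reflect across v@8): 24 holes -> [(0, 6), (0, 9), (1, 7), (1, 8), (3, 4), (3, 11), (4, 4), (4, 11), (6, 7), (6, 8), (7, 6), (7, 9), (8, 6), (8, 9), (9, 7), (9, 8), (11, 4), (11, 11), (12, 4), (12, 11), (14, 7), (14, 8), (15, 6), (15, 9)]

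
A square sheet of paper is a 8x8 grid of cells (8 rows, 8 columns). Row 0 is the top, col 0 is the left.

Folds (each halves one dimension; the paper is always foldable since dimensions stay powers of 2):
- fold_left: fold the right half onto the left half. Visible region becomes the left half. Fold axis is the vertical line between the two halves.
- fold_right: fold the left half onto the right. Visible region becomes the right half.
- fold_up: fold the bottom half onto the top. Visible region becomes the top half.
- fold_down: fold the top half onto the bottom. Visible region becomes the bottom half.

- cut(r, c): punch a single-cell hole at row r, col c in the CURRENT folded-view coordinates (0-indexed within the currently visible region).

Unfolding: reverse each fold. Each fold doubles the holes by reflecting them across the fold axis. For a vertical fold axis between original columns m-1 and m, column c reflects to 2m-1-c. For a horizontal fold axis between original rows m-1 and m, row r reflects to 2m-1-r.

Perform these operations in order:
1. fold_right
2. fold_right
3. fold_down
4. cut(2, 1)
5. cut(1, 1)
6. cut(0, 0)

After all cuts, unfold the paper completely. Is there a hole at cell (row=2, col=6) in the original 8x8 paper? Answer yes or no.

Answer: no

Derivation:
Op 1 fold_right: fold axis v@4; visible region now rows[0,8) x cols[4,8) = 8x4
Op 2 fold_right: fold axis v@6; visible region now rows[0,8) x cols[6,8) = 8x2
Op 3 fold_down: fold axis h@4; visible region now rows[4,8) x cols[6,8) = 4x2
Op 4 cut(2, 1): punch at orig (6,7); cuts so far [(6, 7)]; region rows[4,8) x cols[6,8) = 4x2
Op 5 cut(1, 1): punch at orig (5,7); cuts so far [(5, 7), (6, 7)]; region rows[4,8) x cols[6,8) = 4x2
Op 6 cut(0, 0): punch at orig (4,6); cuts so far [(4, 6), (5, 7), (6, 7)]; region rows[4,8) x cols[6,8) = 4x2
Unfold 1 (reflect across h@4): 6 holes -> [(1, 7), (2, 7), (3, 6), (4, 6), (5, 7), (6, 7)]
Unfold 2 (reflect across v@6): 12 holes -> [(1, 4), (1, 7), (2, 4), (2, 7), (3, 5), (3, 6), (4, 5), (4, 6), (5, 4), (5, 7), (6, 4), (6, 7)]
Unfold 3 (reflect across v@4): 24 holes -> [(1, 0), (1, 3), (1, 4), (1, 7), (2, 0), (2, 3), (2, 4), (2, 7), (3, 1), (3, 2), (3, 5), (3, 6), (4, 1), (4, 2), (4, 5), (4, 6), (5, 0), (5, 3), (5, 4), (5, 7), (6, 0), (6, 3), (6, 4), (6, 7)]
Holes: [(1, 0), (1, 3), (1, 4), (1, 7), (2, 0), (2, 3), (2, 4), (2, 7), (3, 1), (3, 2), (3, 5), (3, 6), (4, 1), (4, 2), (4, 5), (4, 6), (5, 0), (5, 3), (5, 4), (5, 7), (6, 0), (6, 3), (6, 4), (6, 7)]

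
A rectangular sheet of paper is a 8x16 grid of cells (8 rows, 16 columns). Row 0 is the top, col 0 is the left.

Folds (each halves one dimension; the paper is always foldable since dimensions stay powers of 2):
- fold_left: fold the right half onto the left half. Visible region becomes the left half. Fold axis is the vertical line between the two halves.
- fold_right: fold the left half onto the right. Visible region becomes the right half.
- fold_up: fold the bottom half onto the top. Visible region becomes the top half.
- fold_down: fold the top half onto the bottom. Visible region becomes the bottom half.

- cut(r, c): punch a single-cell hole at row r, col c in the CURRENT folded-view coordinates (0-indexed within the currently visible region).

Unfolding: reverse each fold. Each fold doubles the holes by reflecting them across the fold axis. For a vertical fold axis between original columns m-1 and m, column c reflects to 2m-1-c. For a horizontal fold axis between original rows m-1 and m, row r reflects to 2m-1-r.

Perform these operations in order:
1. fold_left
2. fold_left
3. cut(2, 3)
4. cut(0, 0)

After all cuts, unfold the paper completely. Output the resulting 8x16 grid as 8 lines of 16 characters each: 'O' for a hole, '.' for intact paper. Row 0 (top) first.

Answer: O......OO......O
................
...OO......OO...
................
................
................
................
................

Derivation:
Op 1 fold_left: fold axis v@8; visible region now rows[0,8) x cols[0,8) = 8x8
Op 2 fold_left: fold axis v@4; visible region now rows[0,8) x cols[0,4) = 8x4
Op 3 cut(2, 3): punch at orig (2,3); cuts so far [(2, 3)]; region rows[0,8) x cols[0,4) = 8x4
Op 4 cut(0, 0): punch at orig (0,0); cuts so far [(0, 0), (2, 3)]; region rows[0,8) x cols[0,4) = 8x4
Unfold 1 (reflect across v@4): 4 holes -> [(0, 0), (0, 7), (2, 3), (2, 4)]
Unfold 2 (reflect across v@8): 8 holes -> [(0, 0), (0, 7), (0, 8), (0, 15), (2, 3), (2, 4), (2, 11), (2, 12)]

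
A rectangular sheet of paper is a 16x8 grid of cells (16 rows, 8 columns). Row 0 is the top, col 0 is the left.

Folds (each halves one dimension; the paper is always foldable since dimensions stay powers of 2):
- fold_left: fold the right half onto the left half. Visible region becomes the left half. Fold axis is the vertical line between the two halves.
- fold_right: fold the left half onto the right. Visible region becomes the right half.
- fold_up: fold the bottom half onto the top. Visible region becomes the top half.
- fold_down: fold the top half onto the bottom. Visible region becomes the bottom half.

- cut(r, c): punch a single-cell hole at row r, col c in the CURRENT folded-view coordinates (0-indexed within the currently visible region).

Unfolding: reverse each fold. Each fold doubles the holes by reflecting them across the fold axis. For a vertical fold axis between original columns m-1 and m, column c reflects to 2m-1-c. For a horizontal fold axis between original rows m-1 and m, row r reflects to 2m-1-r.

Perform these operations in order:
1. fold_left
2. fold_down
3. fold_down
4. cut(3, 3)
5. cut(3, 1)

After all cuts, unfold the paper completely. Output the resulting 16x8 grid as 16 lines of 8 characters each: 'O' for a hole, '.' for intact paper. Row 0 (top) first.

Op 1 fold_left: fold axis v@4; visible region now rows[0,16) x cols[0,4) = 16x4
Op 2 fold_down: fold axis h@8; visible region now rows[8,16) x cols[0,4) = 8x4
Op 3 fold_down: fold axis h@12; visible region now rows[12,16) x cols[0,4) = 4x4
Op 4 cut(3, 3): punch at orig (15,3); cuts so far [(15, 3)]; region rows[12,16) x cols[0,4) = 4x4
Op 5 cut(3, 1): punch at orig (15,1); cuts so far [(15, 1), (15, 3)]; region rows[12,16) x cols[0,4) = 4x4
Unfold 1 (reflect across h@12): 4 holes -> [(8, 1), (8, 3), (15, 1), (15, 3)]
Unfold 2 (reflect across h@8): 8 holes -> [(0, 1), (0, 3), (7, 1), (7, 3), (8, 1), (8, 3), (15, 1), (15, 3)]
Unfold 3 (reflect across v@4): 16 holes -> [(0, 1), (0, 3), (0, 4), (0, 6), (7, 1), (7, 3), (7, 4), (7, 6), (8, 1), (8, 3), (8, 4), (8, 6), (15, 1), (15, 3), (15, 4), (15, 6)]

Answer: .O.OO.O.
........
........
........
........
........
........
.O.OO.O.
.O.OO.O.
........
........
........
........
........
........
.O.OO.O.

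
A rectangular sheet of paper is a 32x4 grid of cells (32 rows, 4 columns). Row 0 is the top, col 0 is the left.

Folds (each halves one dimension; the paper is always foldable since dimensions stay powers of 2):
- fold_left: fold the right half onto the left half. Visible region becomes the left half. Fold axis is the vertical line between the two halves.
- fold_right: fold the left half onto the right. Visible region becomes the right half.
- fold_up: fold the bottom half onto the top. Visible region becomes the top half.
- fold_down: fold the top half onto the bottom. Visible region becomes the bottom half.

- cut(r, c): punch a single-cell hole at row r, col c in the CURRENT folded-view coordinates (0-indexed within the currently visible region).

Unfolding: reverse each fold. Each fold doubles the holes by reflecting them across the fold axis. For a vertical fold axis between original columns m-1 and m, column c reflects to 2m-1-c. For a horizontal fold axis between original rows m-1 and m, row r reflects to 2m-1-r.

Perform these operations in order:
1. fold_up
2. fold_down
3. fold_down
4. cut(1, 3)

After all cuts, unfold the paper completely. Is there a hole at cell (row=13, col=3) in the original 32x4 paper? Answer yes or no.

Op 1 fold_up: fold axis h@16; visible region now rows[0,16) x cols[0,4) = 16x4
Op 2 fold_down: fold axis h@8; visible region now rows[8,16) x cols[0,4) = 8x4
Op 3 fold_down: fold axis h@12; visible region now rows[12,16) x cols[0,4) = 4x4
Op 4 cut(1, 3): punch at orig (13,3); cuts so far [(13, 3)]; region rows[12,16) x cols[0,4) = 4x4
Unfold 1 (reflect across h@12): 2 holes -> [(10, 3), (13, 3)]
Unfold 2 (reflect across h@8): 4 holes -> [(2, 3), (5, 3), (10, 3), (13, 3)]
Unfold 3 (reflect across h@16): 8 holes -> [(2, 3), (5, 3), (10, 3), (13, 3), (18, 3), (21, 3), (26, 3), (29, 3)]
Holes: [(2, 3), (5, 3), (10, 3), (13, 3), (18, 3), (21, 3), (26, 3), (29, 3)]

Answer: yes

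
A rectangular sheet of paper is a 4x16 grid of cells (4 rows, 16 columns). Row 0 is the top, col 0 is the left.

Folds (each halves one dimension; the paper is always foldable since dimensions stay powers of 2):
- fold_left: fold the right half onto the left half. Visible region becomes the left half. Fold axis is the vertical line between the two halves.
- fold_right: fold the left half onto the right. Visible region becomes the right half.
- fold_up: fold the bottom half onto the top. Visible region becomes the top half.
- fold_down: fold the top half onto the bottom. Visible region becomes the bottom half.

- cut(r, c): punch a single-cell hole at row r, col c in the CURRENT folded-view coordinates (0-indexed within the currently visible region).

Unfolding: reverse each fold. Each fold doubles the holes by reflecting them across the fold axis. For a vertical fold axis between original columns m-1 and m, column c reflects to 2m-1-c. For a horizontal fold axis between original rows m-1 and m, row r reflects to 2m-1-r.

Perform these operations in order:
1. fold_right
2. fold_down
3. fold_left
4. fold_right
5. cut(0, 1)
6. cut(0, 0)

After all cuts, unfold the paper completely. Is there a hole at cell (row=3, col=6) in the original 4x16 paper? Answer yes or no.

Answer: no

Derivation:
Op 1 fold_right: fold axis v@8; visible region now rows[0,4) x cols[8,16) = 4x8
Op 2 fold_down: fold axis h@2; visible region now rows[2,4) x cols[8,16) = 2x8
Op 3 fold_left: fold axis v@12; visible region now rows[2,4) x cols[8,12) = 2x4
Op 4 fold_right: fold axis v@10; visible region now rows[2,4) x cols[10,12) = 2x2
Op 5 cut(0, 1): punch at orig (2,11); cuts so far [(2, 11)]; region rows[2,4) x cols[10,12) = 2x2
Op 6 cut(0, 0): punch at orig (2,10); cuts so far [(2, 10), (2, 11)]; region rows[2,4) x cols[10,12) = 2x2
Unfold 1 (reflect across v@10): 4 holes -> [(2, 8), (2, 9), (2, 10), (2, 11)]
Unfold 2 (reflect across v@12): 8 holes -> [(2, 8), (2, 9), (2, 10), (2, 11), (2, 12), (2, 13), (2, 14), (2, 15)]
Unfold 3 (reflect across h@2): 16 holes -> [(1, 8), (1, 9), (1, 10), (1, 11), (1, 12), (1, 13), (1, 14), (1, 15), (2, 8), (2, 9), (2, 10), (2, 11), (2, 12), (2, 13), (2, 14), (2, 15)]
Unfold 4 (reflect across v@8): 32 holes -> [(1, 0), (1, 1), (1, 2), (1, 3), (1, 4), (1, 5), (1, 6), (1, 7), (1, 8), (1, 9), (1, 10), (1, 11), (1, 12), (1, 13), (1, 14), (1, 15), (2, 0), (2, 1), (2, 2), (2, 3), (2, 4), (2, 5), (2, 6), (2, 7), (2, 8), (2, 9), (2, 10), (2, 11), (2, 12), (2, 13), (2, 14), (2, 15)]
Holes: [(1, 0), (1, 1), (1, 2), (1, 3), (1, 4), (1, 5), (1, 6), (1, 7), (1, 8), (1, 9), (1, 10), (1, 11), (1, 12), (1, 13), (1, 14), (1, 15), (2, 0), (2, 1), (2, 2), (2, 3), (2, 4), (2, 5), (2, 6), (2, 7), (2, 8), (2, 9), (2, 10), (2, 11), (2, 12), (2, 13), (2, 14), (2, 15)]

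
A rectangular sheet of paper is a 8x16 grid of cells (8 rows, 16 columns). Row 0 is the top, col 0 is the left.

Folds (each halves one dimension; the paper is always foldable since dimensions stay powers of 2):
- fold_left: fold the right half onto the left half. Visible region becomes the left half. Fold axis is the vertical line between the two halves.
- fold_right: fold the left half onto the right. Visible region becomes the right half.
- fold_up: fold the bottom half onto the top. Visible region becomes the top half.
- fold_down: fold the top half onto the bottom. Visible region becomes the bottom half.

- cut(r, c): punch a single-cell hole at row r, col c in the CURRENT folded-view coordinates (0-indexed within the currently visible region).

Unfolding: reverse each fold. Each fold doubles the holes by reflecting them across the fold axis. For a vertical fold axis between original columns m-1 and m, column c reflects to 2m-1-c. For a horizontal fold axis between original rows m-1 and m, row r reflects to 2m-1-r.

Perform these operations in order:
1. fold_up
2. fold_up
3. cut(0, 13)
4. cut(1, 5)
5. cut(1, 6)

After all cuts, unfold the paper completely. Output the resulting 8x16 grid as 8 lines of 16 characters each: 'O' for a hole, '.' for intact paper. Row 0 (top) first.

Answer: .............O..
.....OO.........
.....OO.........
.............O..
.............O..
.....OO.........
.....OO.........
.............O..

Derivation:
Op 1 fold_up: fold axis h@4; visible region now rows[0,4) x cols[0,16) = 4x16
Op 2 fold_up: fold axis h@2; visible region now rows[0,2) x cols[0,16) = 2x16
Op 3 cut(0, 13): punch at orig (0,13); cuts so far [(0, 13)]; region rows[0,2) x cols[0,16) = 2x16
Op 4 cut(1, 5): punch at orig (1,5); cuts so far [(0, 13), (1, 5)]; region rows[0,2) x cols[0,16) = 2x16
Op 5 cut(1, 6): punch at orig (1,6); cuts so far [(0, 13), (1, 5), (1, 6)]; region rows[0,2) x cols[0,16) = 2x16
Unfold 1 (reflect across h@2): 6 holes -> [(0, 13), (1, 5), (1, 6), (2, 5), (2, 6), (3, 13)]
Unfold 2 (reflect across h@4): 12 holes -> [(0, 13), (1, 5), (1, 6), (2, 5), (2, 6), (3, 13), (4, 13), (5, 5), (5, 6), (6, 5), (6, 6), (7, 13)]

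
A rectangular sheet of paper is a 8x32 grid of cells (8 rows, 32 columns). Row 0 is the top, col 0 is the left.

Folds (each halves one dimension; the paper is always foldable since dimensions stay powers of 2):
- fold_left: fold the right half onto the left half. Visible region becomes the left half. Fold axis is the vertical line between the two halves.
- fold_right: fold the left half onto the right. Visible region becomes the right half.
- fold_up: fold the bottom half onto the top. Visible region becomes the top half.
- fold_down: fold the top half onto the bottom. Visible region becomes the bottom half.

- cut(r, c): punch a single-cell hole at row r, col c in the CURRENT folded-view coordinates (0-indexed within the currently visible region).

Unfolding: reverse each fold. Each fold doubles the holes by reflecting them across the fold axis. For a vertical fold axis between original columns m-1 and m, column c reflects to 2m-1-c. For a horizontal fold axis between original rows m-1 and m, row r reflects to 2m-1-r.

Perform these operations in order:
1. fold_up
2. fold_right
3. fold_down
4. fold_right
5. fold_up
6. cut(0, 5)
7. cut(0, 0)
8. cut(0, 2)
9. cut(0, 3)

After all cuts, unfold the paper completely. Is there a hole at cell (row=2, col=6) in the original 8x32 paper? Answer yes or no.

Op 1 fold_up: fold axis h@4; visible region now rows[0,4) x cols[0,32) = 4x32
Op 2 fold_right: fold axis v@16; visible region now rows[0,4) x cols[16,32) = 4x16
Op 3 fold_down: fold axis h@2; visible region now rows[2,4) x cols[16,32) = 2x16
Op 4 fold_right: fold axis v@24; visible region now rows[2,4) x cols[24,32) = 2x8
Op 5 fold_up: fold axis h@3; visible region now rows[2,3) x cols[24,32) = 1x8
Op 6 cut(0, 5): punch at orig (2,29); cuts so far [(2, 29)]; region rows[2,3) x cols[24,32) = 1x8
Op 7 cut(0, 0): punch at orig (2,24); cuts so far [(2, 24), (2, 29)]; region rows[2,3) x cols[24,32) = 1x8
Op 8 cut(0, 2): punch at orig (2,26); cuts so far [(2, 24), (2, 26), (2, 29)]; region rows[2,3) x cols[24,32) = 1x8
Op 9 cut(0, 3): punch at orig (2,27); cuts so far [(2, 24), (2, 26), (2, 27), (2, 29)]; region rows[2,3) x cols[24,32) = 1x8
Unfold 1 (reflect across h@3): 8 holes -> [(2, 24), (2, 26), (2, 27), (2, 29), (3, 24), (3, 26), (3, 27), (3, 29)]
Unfold 2 (reflect across v@24): 16 holes -> [(2, 18), (2, 20), (2, 21), (2, 23), (2, 24), (2, 26), (2, 27), (2, 29), (3, 18), (3, 20), (3, 21), (3, 23), (3, 24), (3, 26), (3, 27), (3, 29)]
Unfold 3 (reflect across h@2): 32 holes -> [(0, 18), (0, 20), (0, 21), (0, 23), (0, 24), (0, 26), (0, 27), (0, 29), (1, 18), (1, 20), (1, 21), (1, 23), (1, 24), (1, 26), (1, 27), (1, 29), (2, 18), (2, 20), (2, 21), (2, 23), (2, 24), (2, 26), (2, 27), (2, 29), (3, 18), (3, 20), (3, 21), (3, 23), (3, 24), (3, 26), (3, 27), (3, 29)]
Unfold 4 (reflect across v@16): 64 holes -> [(0, 2), (0, 4), (0, 5), (0, 7), (0, 8), (0, 10), (0, 11), (0, 13), (0, 18), (0, 20), (0, 21), (0, 23), (0, 24), (0, 26), (0, 27), (0, 29), (1, 2), (1, 4), (1, 5), (1, 7), (1, 8), (1, 10), (1, 11), (1, 13), (1, 18), (1, 20), (1, 21), (1, 23), (1, 24), (1, 26), (1, 27), (1, 29), (2, 2), (2, 4), (2, 5), (2, 7), (2, 8), (2, 10), (2, 11), (2, 13), (2, 18), (2, 20), (2, 21), (2, 23), (2, 24), (2, 26), (2, 27), (2, 29), (3, 2), (3, 4), (3, 5), (3, 7), (3, 8), (3, 10), (3, 11), (3, 13), (3, 18), (3, 20), (3, 21), (3, 23), (3, 24), (3, 26), (3, 27), (3, 29)]
Unfold 5 (reflect across h@4): 128 holes -> [(0, 2), (0, 4), (0, 5), (0, 7), (0, 8), (0, 10), (0, 11), (0, 13), (0, 18), (0, 20), (0, 21), (0, 23), (0, 24), (0, 26), (0, 27), (0, 29), (1, 2), (1, 4), (1, 5), (1, 7), (1, 8), (1, 10), (1, 11), (1, 13), (1, 18), (1, 20), (1, 21), (1, 23), (1, 24), (1, 26), (1, 27), (1, 29), (2, 2), (2, 4), (2, 5), (2, 7), (2, 8), (2, 10), (2, 11), (2, 13), (2, 18), (2, 20), (2, 21), (2, 23), (2, 24), (2, 26), (2, 27), (2, 29), (3, 2), (3, 4), (3, 5), (3, 7), (3, 8), (3, 10), (3, 11), (3, 13), (3, 18), (3, 20), (3, 21), (3, 23), (3, 24), (3, 26), (3, 27), (3, 29), (4, 2), (4, 4), (4, 5), (4, 7), (4, 8), (4, 10), (4, 11), (4, 13), (4, 18), (4, 20), (4, 21), (4, 23), (4, 24), (4, 26), (4, 27), (4, 29), (5, 2), (5, 4), (5, 5), (5, 7), (5, 8), (5, 10), (5, 11), (5, 13), (5, 18), (5, 20), (5, 21), (5, 23), (5, 24), (5, 26), (5, 27), (5, 29), (6, 2), (6, 4), (6, 5), (6, 7), (6, 8), (6, 10), (6, 11), (6, 13), (6, 18), (6, 20), (6, 21), (6, 23), (6, 24), (6, 26), (6, 27), (6, 29), (7, 2), (7, 4), (7, 5), (7, 7), (7, 8), (7, 10), (7, 11), (7, 13), (7, 18), (7, 20), (7, 21), (7, 23), (7, 24), (7, 26), (7, 27), (7, 29)]
Holes: [(0, 2), (0, 4), (0, 5), (0, 7), (0, 8), (0, 10), (0, 11), (0, 13), (0, 18), (0, 20), (0, 21), (0, 23), (0, 24), (0, 26), (0, 27), (0, 29), (1, 2), (1, 4), (1, 5), (1, 7), (1, 8), (1, 10), (1, 11), (1, 13), (1, 18), (1, 20), (1, 21), (1, 23), (1, 24), (1, 26), (1, 27), (1, 29), (2, 2), (2, 4), (2, 5), (2, 7), (2, 8), (2, 10), (2, 11), (2, 13), (2, 18), (2, 20), (2, 21), (2, 23), (2, 24), (2, 26), (2, 27), (2, 29), (3, 2), (3, 4), (3, 5), (3, 7), (3, 8), (3, 10), (3, 11), (3, 13), (3, 18), (3, 20), (3, 21), (3, 23), (3, 24), (3, 26), (3, 27), (3, 29), (4, 2), (4, 4), (4, 5), (4, 7), (4, 8), (4, 10), (4, 11), (4, 13), (4, 18), (4, 20), (4, 21), (4, 23), (4, 24), (4, 26), (4, 27), (4, 29), (5, 2), (5, 4), (5, 5), (5, 7), (5, 8), (5, 10), (5, 11), (5, 13), (5, 18), (5, 20), (5, 21), (5, 23), (5, 24), (5, 26), (5, 27), (5, 29), (6, 2), (6, 4), (6, 5), (6, 7), (6, 8), (6, 10), (6, 11), (6, 13), (6, 18), (6, 20), (6, 21), (6, 23), (6, 24), (6, 26), (6, 27), (6, 29), (7, 2), (7, 4), (7, 5), (7, 7), (7, 8), (7, 10), (7, 11), (7, 13), (7, 18), (7, 20), (7, 21), (7, 23), (7, 24), (7, 26), (7, 27), (7, 29)]

Answer: no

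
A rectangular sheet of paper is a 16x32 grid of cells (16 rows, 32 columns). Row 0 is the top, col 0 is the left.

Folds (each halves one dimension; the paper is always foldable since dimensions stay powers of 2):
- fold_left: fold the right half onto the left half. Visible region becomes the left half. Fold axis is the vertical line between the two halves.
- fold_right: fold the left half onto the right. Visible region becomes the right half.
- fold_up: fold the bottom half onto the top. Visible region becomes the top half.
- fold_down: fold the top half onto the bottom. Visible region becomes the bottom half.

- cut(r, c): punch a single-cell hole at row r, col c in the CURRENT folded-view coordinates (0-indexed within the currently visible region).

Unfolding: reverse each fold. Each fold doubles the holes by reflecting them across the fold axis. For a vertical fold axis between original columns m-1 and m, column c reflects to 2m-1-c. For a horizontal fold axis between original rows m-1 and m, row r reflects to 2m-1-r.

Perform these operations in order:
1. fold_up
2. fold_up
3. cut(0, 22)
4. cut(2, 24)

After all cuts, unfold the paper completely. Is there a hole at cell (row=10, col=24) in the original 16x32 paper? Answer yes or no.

Op 1 fold_up: fold axis h@8; visible region now rows[0,8) x cols[0,32) = 8x32
Op 2 fold_up: fold axis h@4; visible region now rows[0,4) x cols[0,32) = 4x32
Op 3 cut(0, 22): punch at orig (0,22); cuts so far [(0, 22)]; region rows[0,4) x cols[0,32) = 4x32
Op 4 cut(2, 24): punch at orig (2,24); cuts so far [(0, 22), (2, 24)]; region rows[0,4) x cols[0,32) = 4x32
Unfold 1 (reflect across h@4): 4 holes -> [(0, 22), (2, 24), (5, 24), (7, 22)]
Unfold 2 (reflect across h@8): 8 holes -> [(0, 22), (2, 24), (5, 24), (7, 22), (8, 22), (10, 24), (13, 24), (15, 22)]
Holes: [(0, 22), (2, 24), (5, 24), (7, 22), (8, 22), (10, 24), (13, 24), (15, 22)]

Answer: yes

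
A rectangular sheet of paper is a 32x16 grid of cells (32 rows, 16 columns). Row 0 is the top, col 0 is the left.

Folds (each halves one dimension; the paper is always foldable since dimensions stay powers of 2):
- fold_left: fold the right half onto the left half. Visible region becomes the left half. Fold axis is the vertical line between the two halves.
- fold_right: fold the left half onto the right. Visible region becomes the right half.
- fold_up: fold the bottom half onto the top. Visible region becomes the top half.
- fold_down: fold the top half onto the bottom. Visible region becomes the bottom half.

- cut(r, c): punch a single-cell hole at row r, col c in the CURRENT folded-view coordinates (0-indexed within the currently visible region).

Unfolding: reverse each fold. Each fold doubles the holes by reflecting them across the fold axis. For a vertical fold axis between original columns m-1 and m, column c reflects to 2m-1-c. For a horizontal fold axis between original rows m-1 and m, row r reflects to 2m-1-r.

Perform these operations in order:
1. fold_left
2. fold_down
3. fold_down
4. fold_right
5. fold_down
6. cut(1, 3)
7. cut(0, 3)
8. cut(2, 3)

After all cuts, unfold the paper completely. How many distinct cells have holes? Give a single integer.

Answer: 96

Derivation:
Op 1 fold_left: fold axis v@8; visible region now rows[0,32) x cols[0,8) = 32x8
Op 2 fold_down: fold axis h@16; visible region now rows[16,32) x cols[0,8) = 16x8
Op 3 fold_down: fold axis h@24; visible region now rows[24,32) x cols[0,8) = 8x8
Op 4 fold_right: fold axis v@4; visible region now rows[24,32) x cols[4,8) = 8x4
Op 5 fold_down: fold axis h@28; visible region now rows[28,32) x cols[4,8) = 4x4
Op 6 cut(1, 3): punch at orig (29,7); cuts so far [(29, 7)]; region rows[28,32) x cols[4,8) = 4x4
Op 7 cut(0, 3): punch at orig (28,7); cuts so far [(28, 7), (29, 7)]; region rows[28,32) x cols[4,8) = 4x4
Op 8 cut(2, 3): punch at orig (30,7); cuts so far [(28, 7), (29, 7), (30, 7)]; region rows[28,32) x cols[4,8) = 4x4
Unfold 1 (reflect across h@28): 6 holes -> [(25, 7), (26, 7), (27, 7), (28, 7), (29, 7), (30, 7)]
Unfold 2 (reflect across v@4): 12 holes -> [(25, 0), (25, 7), (26, 0), (26, 7), (27, 0), (27, 7), (28, 0), (28, 7), (29, 0), (29, 7), (30, 0), (30, 7)]
Unfold 3 (reflect across h@24): 24 holes -> [(17, 0), (17, 7), (18, 0), (18, 7), (19, 0), (19, 7), (20, 0), (20, 7), (21, 0), (21, 7), (22, 0), (22, 7), (25, 0), (25, 7), (26, 0), (26, 7), (27, 0), (27, 7), (28, 0), (28, 7), (29, 0), (29, 7), (30, 0), (30, 7)]
Unfold 4 (reflect across h@16): 48 holes -> [(1, 0), (1, 7), (2, 0), (2, 7), (3, 0), (3, 7), (4, 0), (4, 7), (5, 0), (5, 7), (6, 0), (6, 7), (9, 0), (9, 7), (10, 0), (10, 7), (11, 0), (11, 7), (12, 0), (12, 7), (13, 0), (13, 7), (14, 0), (14, 7), (17, 0), (17, 7), (18, 0), (18, 7), (19, 0), (19, 7), (20, 0), (20, 7), (21, 0), (21, 7), (22, 0), (22, 7), (25, 0), (25, 7), (26, 0), (26, 7), (27, 0), (27, 7), (28, 0), (28, 7), (29, 0), (29, 7), (30, 0), (30, 7)]
Unfold 5 (reflect across v@8): 96 holes -> [(1, 0), (1, 7), (1, 8), (1, 15), (2, 0), (2, 7), (2, 8), (2, 15), (3, 0), (3, 7), (3, 8), (3, 15), (4, 0), (4, 7), (4, 8), (4, 15), (5, 0), (5, 7), (5, 8), (5, 15), (6, 0), (6, 7), (6, 8), (6, 15), (9, 0), (9, 7), (9, 8), (9, 15), (10, 0), (10, 7), (10, 8), (10, 15), (11, 0), (11, 7), (11, 8), (11, 15), (12, 0), (12, 7), (12, 8), (12, 15), (13, 0), (13, 7), (13, 8), (13, 15), (14, 0), (14, 7), (14, 8), (14, 15), (17, 0), (17, 7), (17, 8), (17, 15), (18, 0), (18, 7), (18, 8), (18, 15), (19, 0), (19, 7), (19, 8), (19, 15), (20, 0), (20, 7), (20, 8), (20, 15), (21, 0), (21, 7), (21, 8), (21, 15), (22, 0), (22, 7), (22, 8), (22, 15), (25, 0), (25, 7), (25, 8), (25, 15), (26, 0), (26, 7), (26, 8), (26, 15), (27, 0), (27, 7), (27, 8), (27, 15), (28, 0), (28, 7), (28, 8), (28, 15), (29, 0), (29, 7), (29, 8), (29, 15), (30, 0), (30, 7), (30, 8), (30, 15)]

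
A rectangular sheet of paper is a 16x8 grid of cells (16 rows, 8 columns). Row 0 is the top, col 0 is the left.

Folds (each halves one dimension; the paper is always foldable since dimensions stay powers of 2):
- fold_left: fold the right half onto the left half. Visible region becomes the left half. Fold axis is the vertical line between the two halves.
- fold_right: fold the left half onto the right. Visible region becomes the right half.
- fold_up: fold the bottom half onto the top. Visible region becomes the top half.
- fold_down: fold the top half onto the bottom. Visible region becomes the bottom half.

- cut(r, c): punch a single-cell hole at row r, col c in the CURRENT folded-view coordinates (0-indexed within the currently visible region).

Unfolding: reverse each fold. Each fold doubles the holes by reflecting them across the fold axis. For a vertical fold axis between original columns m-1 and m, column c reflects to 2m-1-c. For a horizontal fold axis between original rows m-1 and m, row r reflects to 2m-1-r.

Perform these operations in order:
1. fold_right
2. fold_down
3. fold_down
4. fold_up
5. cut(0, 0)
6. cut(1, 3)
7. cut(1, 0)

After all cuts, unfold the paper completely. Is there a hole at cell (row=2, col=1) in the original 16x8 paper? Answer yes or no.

Op 1 fold_right: fold axis v@4; visible region now rows[0,16) x cols[4,8) = 16x4
Op 2 fold_down: fold axis h@8; visible region now rows[8,16) x cols[4,8) = 8x4
Op 3 fold_down: fold axis h@12; visible region now rows[12,16) x cols[4,8) = 4x4
Op 4 fold_up: fold axis h@14; visible region now rows[12,14) x cols[4,8) = 2x4
Op 5 cut(0, 0): punch at orig (12,4); cuts so far [(12, 4)]; region rows[12,14) x cols[4,8) = 2x4
Op 6 cut(1, 3): punch at orig (13,7); cuts so far [(12, 4), (13, 7)]; region rows[12,14) x cols[4,8) = 2x4
Op 7 cut(1, 0): punch at orig (13,4); cuts so far [(12, 4), (13, 4), (13, 7)]; region rows[12,14) x cols[4,8) = 2x4
Unfold 1 (reflect across h@14): 6 holes -> [(12, 4), (13, 4), (13, 7), (14, 4), (14, 7), (15, 4)]
Unfold 2 (reflect across h@12): 12 holes -> [(8, 4), (9, 4), (9, 7), (10, 4), (10, 7), (11, 4), (12, 4), (13, 4), (13, 7), (14, 4), (14, 7), (15, 4)]
Unfold 3 (reflect across h@8): 24 holes -> [(0, 4), (1, 4), (1, 7), (2, 4), (2, 7), (3, 4), (4, 4), (5, 4), (5, 7), (6, 4), (6, 7), (7, 4), (8, 4), (9, 4), (9, 7), (10, 4), (10, 7), (11, 4), (12, 4), (13, 4), (13, 7), (14, 4), (14, 7), (15, 4)]
Unfold 4 (reflect across v@4): 48 holes -> [(0, 3), (0, 4), (1, 0), (1, 3), (1, 4), (1, 7), (2, 0), (2, 3), (2, 4), (2, 7), (3, 3), (3, 4), (4, 3), (4, 4), (5, 0), (5, 3), (5, 4), (5, 7), (6, 0), (6, 3), (6, 4), (6, 7), (7, 3), (7, 4), (8, 3), (8, 4), (9, 0), (9, 3), (9, 4), (9, 7), (10, 0), (10, 3), (10, 4), (10, 7), (11, 3), (11, 4), (12, 3), (12, 4), (13, 0), (13, 3), (13, 4), (13, 7), (14, 0), (14, 3), (14, 4), (14, 7), (15, 3), (15, 4)]
Holes: [(0, 3), (0, 4), (1, 0), (1, 3), (1, 4), (1, 7), (2, 0), (2, 3), (2, 4), (2, 7), (3, 3), (3, 4), (4, 3), (4, 4), (5, 0), (5, 3), (5, 4), (5, 7), (6, 0), (6, 3), (6, 4), (6, 7), (7, 3), (7, 4), (8, 3), (8, 4), (9, 0), (9, 3), (9, 4), (9, 7), (10, 0), (10, 3), (10, 4), (10, 7), (11, 3), (11, 4), (12, 3), (12, 4), (13, 0), (13, 3), (13, 4), (13, 7), (14, 0), (14, 3), (14, 4), (14, 7), (15, 3), (15, 4)]

Answer: no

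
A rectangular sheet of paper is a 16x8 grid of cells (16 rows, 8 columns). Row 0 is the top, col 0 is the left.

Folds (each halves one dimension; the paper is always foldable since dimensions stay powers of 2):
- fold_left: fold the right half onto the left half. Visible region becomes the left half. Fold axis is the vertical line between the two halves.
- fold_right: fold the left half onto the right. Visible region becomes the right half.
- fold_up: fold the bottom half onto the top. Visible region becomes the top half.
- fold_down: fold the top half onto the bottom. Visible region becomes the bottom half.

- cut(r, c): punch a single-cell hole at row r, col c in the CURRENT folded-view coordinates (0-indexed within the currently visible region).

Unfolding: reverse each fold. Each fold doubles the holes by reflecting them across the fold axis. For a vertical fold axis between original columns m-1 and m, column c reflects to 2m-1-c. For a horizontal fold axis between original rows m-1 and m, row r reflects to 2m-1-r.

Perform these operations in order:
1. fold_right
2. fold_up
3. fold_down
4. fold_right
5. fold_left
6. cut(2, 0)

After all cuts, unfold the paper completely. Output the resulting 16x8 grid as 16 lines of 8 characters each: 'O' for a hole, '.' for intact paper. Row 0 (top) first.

Op 1 fold_right: fold axis v@4; visible region now rows[0,16) x cols[4,8) = 16x4
Op 2 fold_up: fold axis h@8; visible region now rows[0,8) x cols[4,8) = 8x4
Op 3 fold_down: fold axis h@4; visible region now rows[4,8) x cols[4,8) = 4x4
Op 4 fold_right: fold axis v@6; visible region now rows[4,8) x cols[6,8) = 4x2
Op 5 fold_left: fold axis v@7; visible region now rows[4,8) x cols[6,7) = 4x1
Op 6 cut(2, 0): punch at orig (6,6); cuts so far [(6, 6)]; region rows[4,8) x cols[6,7) = 4x1
Unfold 1 (reflect across v@7): 2 holes -> [(6, 6), (6, 7)]
Unfold 2 (reflect across v@6): 4 holes -> [(6, 4), (6, 5), (6, 6), (6, 7)]
Unfold 3 (reflect across h@4): 8 holes -> [(1, 4), (1, 5), (1, 6), (1, 7), (6, 4), (6, 5), (6, 6), (6, 7)]
Unfold 4 (reflect across h@8): 16 holes -> [(1, 4), (1, 5), (1, 6), (1, 7), (6, 4), (6, 5), (6, 6), (6, 7), (9, 4), (9, 5), (9, 6), (9, 7), (14, 4), (14, 5), (14, 6), (14, 7)]
Unfold 5 (reflect across v@4): 32 holes -> [(1, 0), (1, 1), (1, 2), (1, 3), (1, 4), (1, 5), (1, 6), (1, 7), (6, 0), (6, 1), (6, 2), (6, 3), (6, 4), (6, 5), (6, 6), (6, 7), (9, 0), (9, 1), (9, 2), (9, 3), (9, 4), (9, 5), (9, 6), (9, 7), (14, 0), (14, 1), (14, 2), (14, 3), (14, 4), (14, 5), (14, 6), (14, 7)]

Answer: ........
OOOOOOOO
........
........
........
........
OOOOOOOO
........
........
OOOOOOOO
........
........
........
........
OOOOOOOO
........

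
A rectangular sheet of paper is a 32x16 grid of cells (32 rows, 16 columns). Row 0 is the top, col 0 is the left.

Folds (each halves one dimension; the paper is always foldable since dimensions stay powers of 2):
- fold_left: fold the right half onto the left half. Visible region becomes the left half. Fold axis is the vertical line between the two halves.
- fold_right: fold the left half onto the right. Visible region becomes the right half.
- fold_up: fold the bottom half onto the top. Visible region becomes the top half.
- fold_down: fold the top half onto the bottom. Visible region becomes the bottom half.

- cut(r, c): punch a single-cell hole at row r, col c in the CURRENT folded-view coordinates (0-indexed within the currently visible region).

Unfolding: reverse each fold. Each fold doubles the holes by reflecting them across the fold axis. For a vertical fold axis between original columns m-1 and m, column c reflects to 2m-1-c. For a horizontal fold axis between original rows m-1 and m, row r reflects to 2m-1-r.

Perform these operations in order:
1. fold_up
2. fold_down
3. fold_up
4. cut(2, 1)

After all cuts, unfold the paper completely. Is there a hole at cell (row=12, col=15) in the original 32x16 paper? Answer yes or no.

Op 1 fold_up: fold axis h@16; visible region now rows[0,16) x cols[0,16) = 16x16
Op 2 fold_down: fold axis h@8; visible region now rows[8,16) x cols[0,16) = 8x16
Op 3 fold_up: fold axis h@12; visible region now rows[8,12) x cols[0,16) = 4x16
Op 4 cut(2, 1): punch at orig (10,1); cuts so far [(10, 1)]; region rows[8,12) x cols[0,16) = 4x16
Unfold 1 (reflect across h@12): 2 holes -> [(10, 1), (13, 1)]
Unfold 2 (reflect across h@8): 4 holes -> [(2, 1), (5, 1), (10, 1), (13, 1)]
Unfold 3 (reflect across h@16): 8 holes -> [(2, 1), (5, 1), (10, 1), (13, 1), (18, 1), (21, 1), (26, 1), (29, 1)]
Holes: [(2, 1), (5, 1), (10, 1), (13, 1), (18, 1), (21, 1), (26, 1), (29, 1)]

Answer: no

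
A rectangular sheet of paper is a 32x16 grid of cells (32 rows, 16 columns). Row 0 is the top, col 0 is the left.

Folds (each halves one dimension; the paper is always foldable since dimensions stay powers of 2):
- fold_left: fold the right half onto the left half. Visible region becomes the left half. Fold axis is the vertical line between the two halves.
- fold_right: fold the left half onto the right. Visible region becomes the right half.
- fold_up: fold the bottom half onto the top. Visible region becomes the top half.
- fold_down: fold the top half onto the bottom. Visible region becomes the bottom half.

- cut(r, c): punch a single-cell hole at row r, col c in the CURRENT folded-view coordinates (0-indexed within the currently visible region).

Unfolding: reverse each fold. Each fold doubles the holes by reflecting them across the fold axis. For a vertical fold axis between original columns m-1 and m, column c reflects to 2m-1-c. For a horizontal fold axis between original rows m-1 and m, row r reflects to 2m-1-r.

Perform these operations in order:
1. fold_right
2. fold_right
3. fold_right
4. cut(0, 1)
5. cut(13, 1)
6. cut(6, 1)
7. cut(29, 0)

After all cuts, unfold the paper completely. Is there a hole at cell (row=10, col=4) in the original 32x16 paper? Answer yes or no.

Op 1 fold_right: fold axis v@8; visible region now rows[0,32) x cols[8,16) = 32x8
Op 2 fold_right: fold axis v@12; visible region now rows[0,32) x cols[12,16) = 32x4
Op 3 fold_right: fold axis v@14; visible region now rows[0,32) x cols[14,16) = 32x2
Op 4 cut(0, 1): punch at orig (0,15); cuts so far [(0, 15)]; region rows[0,32) x cols[14,16) = 32x2
Op 5 cut(13, 1): punch at orig (13,15); cuts so far [(0, 15), (13, 15)]; region rows[0,32) x cols[14,16) = 32x2
Op 6 cut(6, 1): punch at orig (6,15); cuts so far [(0, 15), (6, 15), (13, 15)]; region rows[0,32) x cols[14,16) = 32x2
Op 7 cut(29, 0): punch at orig (29,14); cuts so far [(0, 15), (6, 15), (13, 15), (29, 14)]; region rows[0,32) x cols[14,16) = 32x2
Unfold 1 (reflect across v@14): 8 holes -> [(0, 12), (0, 15), (6, 12), (6, 15), (13, 12), (13, 15), (29, 13), (29, 14)]
Unfold 2 (reflect across v@12): 16 holes -> [(0, 8), (0, 11), (0, 12), (0, 15), (6, 8), (6, 11), (6, 12), (6, 15), (13, 8), (13, 11), (13, 12), (13, 15), (29, 9), (29, 10), (29, 13), (29, 14)]
Unfold 3 (reflect across v@8): 32 holes -> [(0, 0), (0, 3), (0, 4), (0, 7), (0, 8), (0, 11), (0, 12), (0, 15), (6, 0), (6, 3), (6, 4), (6, 7), (6, 8), (6, 11), (6, 12), (6, 15), (13, 0), (13, 3), (13, 4), (13, 7), (13, 8), (13, 11), (13, 12), (13, 15), (29, 1), (29, 2), (29, 5), (29, 6), (29, 9), (29, 10), (29, 13), (29, 14)]
Holes: [(0, 0), (0, 3), (0, 4), (0, 7), (0, 8), (0, 11), (0, 12), (0, 15), (6, 0), (6, 3), (6, 4), (6, 7), (6, 8), (6, 11), (6, 12), (6, 15), (13, 0), (13, 3), (13, 4), (13, 7), (13, 8), (13, 11), (13, 12), (13, 15), (29, 1), (29, 2), (29, 5), (29, 6), (29, 9), (29, 10), (29, 13), (29, 14)]

Answer: no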